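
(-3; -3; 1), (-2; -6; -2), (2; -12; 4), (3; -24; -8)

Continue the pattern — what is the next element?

First part: alternating steps +1, +4, +1, +4, …, so -3, -2, 2, 3 → 7.
Second part: ×2 each step; -3, -6, -12, -24 → -48.
For the third part, ×(-2) each step: 1, -2, 4, -8 → 16.
So the next element is (7; -48; 16).

(7; -48; 16)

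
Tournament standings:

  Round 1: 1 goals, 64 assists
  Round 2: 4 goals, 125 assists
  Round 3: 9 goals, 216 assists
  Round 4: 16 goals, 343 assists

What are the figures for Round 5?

25 goals, 512 assists

Goals — perfect squares: 1², 2², 3², …: 1, 4, 9, 16 → 25.
Assists goes 64, 125, 216, 343 → 512 (perfect cubes: 4³, 5³, 6³, …).
Putting it together: 25 goals, 512 assists.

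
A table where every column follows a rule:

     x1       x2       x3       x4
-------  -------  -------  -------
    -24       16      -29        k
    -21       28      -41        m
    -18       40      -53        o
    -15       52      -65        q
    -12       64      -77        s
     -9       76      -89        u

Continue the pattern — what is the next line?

-6  88  -101  w

For the column x1, +3 each step: -24, -21, -18, -15, -12, -9 → -6.
Column x2: 16, 28, 40, 52, 64, 76 → 88 (+12 each step).
For the column x3, −12 each step: -29, -41, -53, -65, -77, -89 → -101.
Column x4: letters move forward 2 places in the alphabet, so k, m, o, q, s, u → w.
Combining the parts gives -6  88  -101  w.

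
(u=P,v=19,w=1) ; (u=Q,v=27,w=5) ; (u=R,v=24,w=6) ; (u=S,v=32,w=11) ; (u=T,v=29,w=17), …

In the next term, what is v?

37

V: alternating steps +8, −3, +8, −3, …, so 19, 27, 24, 32, 29 → 37.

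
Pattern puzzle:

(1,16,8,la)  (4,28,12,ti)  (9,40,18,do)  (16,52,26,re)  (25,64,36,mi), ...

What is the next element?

(36,76,48,fa)

For the first slot, perfect squares: 1², 2², 3², …: 1, 4, 9, 16, 25 → 36.
Second slot: 16, 28, 40, 52, 64 → 76 (+12 each step).
Third slot — differences are 4, 6, 8, … (increasing by 2 each time): 8, 12, 18, 26, 36 → 48.
Note: la, ti, do, re, mi → fa (runs through the solfège scale do→ti).
Putting it together: (36,76,48,fa).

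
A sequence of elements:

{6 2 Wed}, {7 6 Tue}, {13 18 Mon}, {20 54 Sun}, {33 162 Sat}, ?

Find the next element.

First coordinate — each term is the sum of the two before it: 6, 7, 13, 20, 33 → 53.
Second coordinate: ×3 each step; 2, 6, 18, 54, 162 → 486.
Day: runs backward through the weekdays Mon→Sun; Wed, Tue, Mon, Sun, Sat → Fri.
Combining the parts gives {53 486 Fri}.

{53 486 Fri}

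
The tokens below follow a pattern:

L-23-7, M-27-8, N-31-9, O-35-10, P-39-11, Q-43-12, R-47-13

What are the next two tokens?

S-51-14 then T-55-15

Letter — letters move forward 1 place in the alphabet: L, M, N, O, P, Q, R → S → T.
Second component — +4 each step: 23, 27, 31, 35, 39, 43, 47 → 51 → 55.
Third component goes 7, 8, 9, 10, 11, 12, 13 → 14 → 15 (+1 each step).
So the next two tokens are S-51-14 and T-55-15.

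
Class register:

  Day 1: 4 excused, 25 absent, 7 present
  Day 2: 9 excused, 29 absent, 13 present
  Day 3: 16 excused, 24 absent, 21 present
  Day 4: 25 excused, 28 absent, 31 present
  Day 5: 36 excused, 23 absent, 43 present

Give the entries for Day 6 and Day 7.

Excused goes 4, 9, 16, 25, 36 → 49 → 64 (perfect squares: 2², 3², 4², …).
Absent goes 25, 29, 24, 28, 23 → 27 → 22 (alternating steps +4, −5, +4, −5, …).
Present — differences are 6, 8, 10, … (increasing by 2 each time): 7, 13, 21, 31, 43 → 57 → 73.
Putting the parts together: 49 excused, 27 absent, 57 present and then 64 excused, 22 absent, 73 present.

49 excused, 27 absent, 57 present; 64 excused, 22 absent, 73 present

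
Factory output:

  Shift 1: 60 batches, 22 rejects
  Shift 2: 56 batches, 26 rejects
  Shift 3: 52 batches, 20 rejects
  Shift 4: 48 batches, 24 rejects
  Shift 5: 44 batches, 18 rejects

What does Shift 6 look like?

Batches: −4 each step, so 60, 56, 52, 48, 44 → 40.
For the rejects, alternating steps +4, −6, +4, −6, …: 22, 26, 20, 24, 18 → 22.
Putting it together: 40 batches, 22 rejects.

40 batches, 22 rejects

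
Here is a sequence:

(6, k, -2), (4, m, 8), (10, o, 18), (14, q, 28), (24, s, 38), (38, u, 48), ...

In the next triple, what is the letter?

For the letter, letters move forward 2 places in the alphabet: k, m, o, q, s, u → w.

w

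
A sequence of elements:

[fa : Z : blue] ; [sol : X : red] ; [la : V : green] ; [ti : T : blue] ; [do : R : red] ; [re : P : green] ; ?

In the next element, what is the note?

Note — runs through the solfège scale do→ti: fa, sol, la, ti, do, re → mi.

mi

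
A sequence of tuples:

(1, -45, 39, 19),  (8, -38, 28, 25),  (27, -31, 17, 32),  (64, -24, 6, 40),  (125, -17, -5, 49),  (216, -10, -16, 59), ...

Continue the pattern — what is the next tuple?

First value goes 1, 8, 27, 64, 125, 216 → 343 (perfect cubes: 1³, 2³, 3³, …).
Second value goes -45, -38, -31, -24, -17, -10 → -3 (+7 each step).
For the third value, −11 each step: 39, 28, 17, 6, -5, -16 → -27.
Fourth value — differences are 6, 7, 8, … (increasing by 1 each time): 19, 25, 32, 40, 49, 59 → 70.
Combining the parts gives (343, -3, -27, 70).

(343, -3, -27, 70)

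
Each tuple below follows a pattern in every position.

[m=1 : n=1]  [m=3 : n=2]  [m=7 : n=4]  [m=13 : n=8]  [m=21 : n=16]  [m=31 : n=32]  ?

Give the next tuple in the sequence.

[m=43 : n=64]

M — differences are 2, 4, 6, … (increasing by 2 each time): 1, 3, 7, 13, 21, 31 → 43.
For the n, ×2 each step: 1, 2, 4, 8, 16, 32 → 64.
Combining the parts gives [m=43 : n=64].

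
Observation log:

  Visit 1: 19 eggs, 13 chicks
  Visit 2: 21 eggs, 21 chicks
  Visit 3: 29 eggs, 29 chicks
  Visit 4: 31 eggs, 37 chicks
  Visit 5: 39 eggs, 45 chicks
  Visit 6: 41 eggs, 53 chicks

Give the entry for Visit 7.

Eggs: 19, 21, 29, 31, 39, 41 → 49 (alternating steps +2, +8, +2, +8, …).
Chicks — +8 each step: 13, 21, 29, 37, 45, 53 → 61.
Putting it together: 49 eggs, 61 chicks.

49 eggs, 61 chicks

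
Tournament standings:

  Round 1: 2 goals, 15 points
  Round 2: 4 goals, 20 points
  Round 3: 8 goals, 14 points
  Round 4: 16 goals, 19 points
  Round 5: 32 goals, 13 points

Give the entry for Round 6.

64 goals, 18 points

Goals — ×2 each step: 2, 4, 8, 16, 32 → 64.
Points: alternating steps +5, −6, +5, −6, …; 15, 20, 14, 19, 13 → 18.
So the next record is 64 goals, 18 points.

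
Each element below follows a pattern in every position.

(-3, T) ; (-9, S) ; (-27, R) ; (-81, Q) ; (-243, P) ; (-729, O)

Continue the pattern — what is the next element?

(-2187, N)

First coordinate: -3, -9, -27, -81, -243, -729 → -2187 (×3 each step).
Letter — letters move back 1 place in the alphabet: T, S, R, Q, P, O → N.
Combining the parts gives (-2187, N).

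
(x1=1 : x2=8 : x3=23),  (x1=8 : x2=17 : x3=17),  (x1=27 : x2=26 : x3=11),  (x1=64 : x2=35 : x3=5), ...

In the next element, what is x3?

-1

X1: 1, 8, 27, 64 → 125 (perfect cubes: 1³, 2³, 3³, …).
X2: +9 each step; 8, 17, 26, 35 → 44.
X3: −6 each step; 23, 17, 11, 5 → -1.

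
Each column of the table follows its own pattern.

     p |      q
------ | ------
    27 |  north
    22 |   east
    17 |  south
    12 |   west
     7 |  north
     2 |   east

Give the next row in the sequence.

Column p: 27, 22, 17, 12, 7, 2 → -3 (−5 each step).
Column q: north, east, south, west, north, east → south (repeats north → east → south → west).
So the next row is -3  south.

-3  south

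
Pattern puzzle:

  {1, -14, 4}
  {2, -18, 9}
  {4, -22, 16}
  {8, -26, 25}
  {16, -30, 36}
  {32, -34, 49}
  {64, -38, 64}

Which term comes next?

For the first part, ×2 each step: 1, 2, 4, 8, 16, 32, 64 → 128.
Second part: -14, -18, -22, -26, -30, -34, -38 → -42 (−4 each step).
For the third part, perfect squares: 2², 3², 4², …: 4, 9, 16, 25, 36, 49, 64 → 81.
Combining the parts gives {128, -42, 81}.

{128, -42, 81}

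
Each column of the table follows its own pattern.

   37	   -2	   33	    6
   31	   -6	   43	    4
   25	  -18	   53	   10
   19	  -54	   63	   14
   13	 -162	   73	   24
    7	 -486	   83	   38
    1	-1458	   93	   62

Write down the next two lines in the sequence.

-5  -4374  103  100; -11  -13122  113  162

First component: −6 each step; 37, 31, 25, 19, 13, 7, 1 → -5 → -11.
Second component — ×3 each step: -2, -6, -18, -54, -162, -486, -1458 → -4374 → -13122.
Third component goes 33, 43, 53, 63, 73, 83, 93 → 103 → 113 (+10 each step).
For the fourth component, each term is the sum of the two before it: 6, 4, 10, 14, 24, 38, 62 → 100 → 162.
Putting the parts together: -5  -4374  103  100 and then -11  -13122  113  162.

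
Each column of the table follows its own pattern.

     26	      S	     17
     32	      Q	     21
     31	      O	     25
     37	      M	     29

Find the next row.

First component: alternating steps +6, −1, +6, −1, …, so 26, 32, 31, 37 → 36.
Letter: S, Q, O, M → K (letters move back 2 places in the alphabet).
Third component — +4 each step: 17, 21, 25, 29 → 33.
Combining the parts gives 36  K  33.

36  K  33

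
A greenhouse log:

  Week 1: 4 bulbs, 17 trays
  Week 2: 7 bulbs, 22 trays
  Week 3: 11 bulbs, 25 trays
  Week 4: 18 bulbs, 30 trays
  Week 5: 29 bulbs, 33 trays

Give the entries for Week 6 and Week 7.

47 bulbs, 38 trays; 76 bulbs, 41 trays

Bulbs: each term is the sum of the two before it, so 4, 7, 11, 18, 29 → 47 → 76.
Trays: alternating steps +5, +3, +5, +3, …; 17, 22, 25, 30, 33 → 38 → 41.
So the next two lines are 47 bulbs, 38 trays and 76 bulbs, 41 trays.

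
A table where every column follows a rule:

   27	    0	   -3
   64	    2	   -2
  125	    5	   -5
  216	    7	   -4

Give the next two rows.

First component: perfect cubes: 3³, 4³, 5³, …; 27, 64, 125, 216 → 343 → 512.
For the second component, alternating steps +2, +3, +2, +3, …: 0, 2, 5, 7 → 10 → 12.
Third component — alternating steps +1, −3, +1, −3, …: -3, -2, -5, -4 → -7 → -6.
Putting the parts together: 343  10  -7 and then 512  12  -6.

343  10  -7; 512  12  -6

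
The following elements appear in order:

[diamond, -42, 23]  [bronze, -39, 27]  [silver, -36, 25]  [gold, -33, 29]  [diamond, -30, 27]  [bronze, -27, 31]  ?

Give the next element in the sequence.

Rank: repeats diamond → bronze → silver → gold; diamond, bronze, silver, gold, diamond, bronze → silver.
Second value: -42, -39, -36, -33, -30, -27 → -24 (+3 each step).
For the third value, alternating steps +4, −2, +4, −2, …: 23, 27, 25, 29, 27, 31 → 29.
Combining the parts gives [silver, -24, 29].

[silver, -24, 29]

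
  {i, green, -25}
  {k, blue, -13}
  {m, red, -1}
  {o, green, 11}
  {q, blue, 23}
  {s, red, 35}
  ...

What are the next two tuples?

Letter: letters move forward 2 places in the alphabet; i, k, m, o, q, s → u → w.
Colour — repeats green → blue → red: green, blue, red, green, blue, red → green → blue.
Third part goes -25, -13, -1, 11, 23, 35 → 47 → 59 (+12 each step).
Putting the parts together: {u, green, 47} and then {w, blue, 59}.

{u, green, 47}, {w, blue, 59}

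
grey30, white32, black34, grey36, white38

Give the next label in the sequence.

Shade: repeats grey → white → black, so grey, white, black, grey, white → black.
Second component: +2 each step, so 30, 32, 34, 36, 38 → 40.
Putting it together: black40.

black40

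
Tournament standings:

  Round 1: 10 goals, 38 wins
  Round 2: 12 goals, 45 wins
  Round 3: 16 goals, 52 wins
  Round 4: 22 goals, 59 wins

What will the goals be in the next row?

30

Goals goes 10, 12, 16, 22 → 30 (differences are 2, 4, 6, … (increasing by 2 each time)).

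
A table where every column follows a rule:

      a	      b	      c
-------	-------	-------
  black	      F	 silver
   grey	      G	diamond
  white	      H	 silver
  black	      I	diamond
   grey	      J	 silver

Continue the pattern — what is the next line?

Column a: repeats black → grey → white, so black, grey, white, black, grey → white.
Column b — letters move forward 1 place in the alphabet: F, G, H, I, J → K.
Column c: silver, diamond, silver, diamond, silver → diamond (alternates silver ↔ diamond).
So the next line is white  K  diamond.

white  K  diamond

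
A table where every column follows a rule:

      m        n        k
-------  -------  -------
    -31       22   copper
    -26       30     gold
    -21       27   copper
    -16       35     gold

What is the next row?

For the column m, +5 each step: -31, -26, -21, -16 → -11.
Column n: alternating steps +8, −3, +8, −3, …, so 22, 30, 27, 35 → 32.
Column k — alternates copper ↔ gold: copper, gold, copper, gold → copper.
Putting it together: -11  32  copper.

-11  32  copper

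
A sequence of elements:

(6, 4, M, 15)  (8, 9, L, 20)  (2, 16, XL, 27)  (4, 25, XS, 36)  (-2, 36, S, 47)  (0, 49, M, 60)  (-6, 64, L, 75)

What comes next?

(-4, 81, XL, 92)

For the first slot, alternating steps +2, −6, +2, −6, …: 6, 8, 2, 4, -2, 0, -6 → -4.
Second slot: 4, 9, 16, 25, 36, 49, 64 → 81 (perfect squares: 2², 3², 4², …).
Size: repeats M → L → XL → XS → S; M, L, XL, XS, S, M, L → XL.
Fourth slot: always 11 more than the second slot, so 15, 20, 27, 36, 47, 60, 75 → 92.
Combining the parts gives (-4, 81, XL, 92).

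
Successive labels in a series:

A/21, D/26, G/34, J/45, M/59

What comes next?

Letter: letters move forward 3 places in the alphabet; A, D, G, J, M → P.
Second component — differences are 5, 8, 11, … (increasing by 3 each time): 21, 26, 34, 45, 59 → 76.
Combining the parts gives P/76.

P/76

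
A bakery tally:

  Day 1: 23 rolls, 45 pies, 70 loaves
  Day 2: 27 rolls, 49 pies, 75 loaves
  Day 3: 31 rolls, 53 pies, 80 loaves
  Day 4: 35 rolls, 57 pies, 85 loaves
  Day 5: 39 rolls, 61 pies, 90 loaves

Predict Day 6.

Rolls: 23, 27, 31, 35, 39 → 43 (+4 each step).
Pies — +4 each step: 45, 49, 53, 57, 61 → 65.
Loaves goes 70, 75, 80, 85, 90 → 95 (+5 each step).
Putting it together: 43 rolls, 65 pies, 95 loaves.

43 rolls, 65 pies, 95 loaves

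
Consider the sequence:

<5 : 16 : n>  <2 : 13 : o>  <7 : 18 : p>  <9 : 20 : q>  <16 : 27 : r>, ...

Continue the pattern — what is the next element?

<25 : 36 : s>

First component goes 5, 2, 7, 9, 16 → 25 (each term is the sum of the two before it).
Second component goes 16, 13, 18, 20, 27 → 36 (always 11 more than the first component).
Letter: letters move forward 1 place in the alphabet; n, o, p, q, r → s.
So the next element is <25 : 36 : s>.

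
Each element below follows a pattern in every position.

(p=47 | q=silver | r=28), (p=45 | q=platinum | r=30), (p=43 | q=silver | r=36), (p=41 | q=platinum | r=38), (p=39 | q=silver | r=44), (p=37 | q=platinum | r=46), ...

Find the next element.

P goes 47, 45, 43, 41, 39, 37 → 35 (−2 each step).
For the q, alternates silver ↔ platinum: silver, platinum, silver, platinum, silver, platinum → silver.
For the r, alternating steps +2, +6, +2, +6, …: 28, 30, 36, 38, 44, 46 → 52.
So the next element is (p=35 | q=silver | r=52).

(p=35 | q=silver | r=52)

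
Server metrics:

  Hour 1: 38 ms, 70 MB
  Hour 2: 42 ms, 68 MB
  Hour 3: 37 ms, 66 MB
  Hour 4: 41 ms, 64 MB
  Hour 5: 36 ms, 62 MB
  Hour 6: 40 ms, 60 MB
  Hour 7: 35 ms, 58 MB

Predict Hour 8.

Ms: alternating steps +4, −5, +4, −5, …, so 38, 42, 37, 41, 36, 40, 35 → 39.
For the MB, −2 each step: 70, 68, 66, 64, 62, 60, 58 → 56.
So the next record is 39 ms, 56 MB.

39 ms, 56 MB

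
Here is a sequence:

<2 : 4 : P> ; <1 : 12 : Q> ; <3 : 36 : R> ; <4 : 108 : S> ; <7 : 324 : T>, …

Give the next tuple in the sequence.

<11 : 972 : U>

For the first value, each term is the sum of the two before it: 2, 1, 3, 4, 7 → 11.
Second value: ×3 each step; 4, 12, 36, 108, 324 → 972.
Letter: letters move forward 1 place in the alphabet, so P, Q, R, S, T → U.
So the next tuple is <11 : 972 : U>.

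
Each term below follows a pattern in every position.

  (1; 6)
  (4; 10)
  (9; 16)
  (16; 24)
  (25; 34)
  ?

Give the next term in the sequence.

(36; 46)

First entry — perfect squares: 1², 2², 3², …: 1, 4, 9, 16, 25 → 36.
Second entry: differences are 4, 6, 8, … (increasing by 2 each time); 6, 10, 16, 24, 34 → 46.
Combining the parts gives (36; 46).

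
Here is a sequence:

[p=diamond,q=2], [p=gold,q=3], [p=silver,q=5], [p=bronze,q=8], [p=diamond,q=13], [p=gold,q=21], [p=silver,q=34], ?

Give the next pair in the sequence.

P: repeats diamond → gold → silver → bronze; diamond, gold, silver, bronze, diamond, gold, silver → bronze.
Q goes 2, 3, 5, 8, 13, 21, 34 → 55 (each term is the sum of the two before it).
Combining the parts gives [p=bronze,q=55].

[p=bronze,q=55]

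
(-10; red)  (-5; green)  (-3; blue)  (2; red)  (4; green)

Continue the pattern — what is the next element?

First coordinate — alternating steps +5, +2, +5, +2, …: -10, -5, -3, 2, 4 → 9.
Colour: repeats red → green → blue, so red, green, blue, red, green → blue.
Putting it together: (9; blue).

(9; blue)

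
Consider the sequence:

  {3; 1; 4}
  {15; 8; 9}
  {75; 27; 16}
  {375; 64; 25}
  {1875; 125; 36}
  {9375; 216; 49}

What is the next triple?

{46875; 343; 64}

For the first part, ×5 each step: 3, 15, 75, 375, 1875, 9375 → 46875.
Second part: perfect cubes: 1³, 2³, 3³, …, so 1, 8, 27, 64, 125, 216 → 343.
Third part: 4, 9, 16, 25, 36, 49 → 64 (perfect squares: 2², 3², 4², …).
Putting it together: {46875; 343; 64}.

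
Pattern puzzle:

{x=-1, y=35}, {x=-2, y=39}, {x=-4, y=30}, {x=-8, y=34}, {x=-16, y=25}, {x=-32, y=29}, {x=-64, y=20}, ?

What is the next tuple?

X: -1, -2, -4, -8, -16, -32, -64 → -128 (×2 each step).
Y goes 35, 39, 30, 34, 25, 29, 20 → 24 (alternating steps +4, −9, +4, −9, …).
So the next tuple is {x=-128, y=24}.

{x=-128, y=24}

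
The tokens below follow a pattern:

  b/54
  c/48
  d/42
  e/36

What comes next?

f/30

Letter: b, c, d, e → f (letters move forward 1 place in the alphabet).
Second component — −6 each step: 54, 48, 42, 36 → 30.
Putting it together: f/30.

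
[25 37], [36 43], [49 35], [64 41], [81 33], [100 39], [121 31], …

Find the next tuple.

[144 37]

First value: 25, 36, 49, 64, 81, 100, 121 → 144 (perfect squares: 5², 6², 7², …).
Second value: alternating steps +6, −8, +6, −8, …; 37, 43, 35, 41, 33, 39, 31 → 37.
So the next tuple is [144 37].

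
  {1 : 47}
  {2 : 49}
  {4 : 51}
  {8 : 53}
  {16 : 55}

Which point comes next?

{32 : 57}

First component: 1, 2, 4, 8, 16 → 32 (×2 each step).
Second component — +2 each step: 47, 49, 51, 53, 55 → 57.
Combining the parts gives {32 : 57}.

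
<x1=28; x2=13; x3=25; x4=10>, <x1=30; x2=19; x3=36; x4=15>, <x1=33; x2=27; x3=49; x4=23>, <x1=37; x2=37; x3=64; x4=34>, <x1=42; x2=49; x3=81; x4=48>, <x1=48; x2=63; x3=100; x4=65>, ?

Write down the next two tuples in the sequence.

<x1=55; x2=79; x3=121; x4=85>, <x1=63; x2=97; x3=144; x4=108>

X1 goes 28, 30, 33, 37, 42, 48 → 55 → 63 (differences are 2, 3, 4, … (increasing by 1 each time)).
X2: 13, 19, 27, 37, 49, 63 → 79 → 97 (differences are 6, 8, 10, … (increasing by 2 each time)).
X3: 25, 36, 49, 64, 81, 100 → 121 → 144 (perfect squares: 5², 6², 7², …).
X4: differences are 5, 8, 11, … (increasing by 3 each time); 10, 15, 23, 34, 48, 65 → 85 → 108.
So the next two tuples are <x1=55; x2=79; x3=121; x4=85> and <x1=63; x2=97; x3=144; x4=108>.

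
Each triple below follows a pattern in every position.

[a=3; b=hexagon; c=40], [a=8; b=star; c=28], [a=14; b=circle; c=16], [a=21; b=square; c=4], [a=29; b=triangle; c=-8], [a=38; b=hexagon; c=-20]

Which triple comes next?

[a=48; b=star; c=-32]

A: differences are 5, 6, 7, … (increasing by 1 each time); 3, 8, 14, 21, 29, 38 → 48.
B goes hexagon, star, circle, square, triangle, hexagon → star (repeats hexagon → star → circle → square → triangle).
For the c, −12 each step: 40, 28, 16, 4, -8, -20 → -32.
Putting it together: [a=48; b=star; c=-32].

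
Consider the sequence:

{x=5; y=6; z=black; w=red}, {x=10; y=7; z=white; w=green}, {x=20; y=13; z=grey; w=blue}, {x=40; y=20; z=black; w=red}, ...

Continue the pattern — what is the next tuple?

{x=80; y=33; z=white; w=green}

For the x, ×2 each step: 5, 10, 20, 40 → 80.
Y — each term is the sum of the two before it: 6, 7, 13, 20 → 33.
Z: black, white, grey, black → white (repeats black → white → grey).
W: red, green, blue, red → green (repeats red → green → blue).
Putting it together: {x=80; y=33; z=white; w=green}.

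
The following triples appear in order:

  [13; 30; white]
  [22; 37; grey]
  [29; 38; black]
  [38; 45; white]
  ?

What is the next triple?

[45; 46; grey]

First coordinate: alternating steps +9, +7, +9, +7, …; 13, 22, 29, 38 → 45.
Second coordinate — alternating steps +7, +1, +7, +1, …: 30, 37, 38, 45 → 46.
For the shade, repeats white → grey → black: white, grey, black, white → grey.
So the next triple is [45; 46; grey].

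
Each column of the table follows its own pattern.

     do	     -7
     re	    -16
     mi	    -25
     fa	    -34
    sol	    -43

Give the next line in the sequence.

Note goes do, re, mi, fa, sol → la (runs through the solfège scale do→ti).
Second component: -7, -16, -25, -34, -43 → -52 (−9 each step).
So the next line is la  -52.

la  -52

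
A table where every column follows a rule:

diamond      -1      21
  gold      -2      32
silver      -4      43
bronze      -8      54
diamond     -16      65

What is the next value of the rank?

Rank: diamond, gold, silver, bronze, diamond → gold (repeats diamond → gold → silver → bronze).

gold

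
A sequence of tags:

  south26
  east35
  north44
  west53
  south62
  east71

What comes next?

Direction: repeats south → east → north → west; south, east, north, west, south, east → north.
Second component: +9 each step, so 26, 35, 44, 53, 62, 71 → 80.
Putting it together: north80.

north80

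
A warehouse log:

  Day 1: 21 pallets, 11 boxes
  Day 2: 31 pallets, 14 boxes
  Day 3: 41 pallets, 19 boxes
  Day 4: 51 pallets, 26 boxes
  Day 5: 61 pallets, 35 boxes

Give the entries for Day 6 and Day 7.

71 pallets, 46 boxes; 81 pallets, 59 boxes

Pallets: +10 each step; 21, 31, 41, 51, 61 → 71 → 81.
Boxes: differences are 3, 5, 7, … (increasing by 2 each time), so 11, 14, 19, 26, 35 → 46 → 59.
So the next two records are 71 pallets, 46 boxes and 81 pallets, 59 boxes.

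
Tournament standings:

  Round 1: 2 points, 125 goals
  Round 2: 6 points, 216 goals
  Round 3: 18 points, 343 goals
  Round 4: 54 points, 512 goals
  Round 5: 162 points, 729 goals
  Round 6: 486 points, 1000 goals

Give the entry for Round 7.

For the points, ×3 each step: 2, 6, 18, 54, 162, 486 → 1458.
Goals: perfect cubes: 5³, 6³, 7³, …, so 125, 216, 343, 512, 729, 1000 → 1331.
Combining the parts gives 1458 points, 1331 goals.

1458 points, 1331 goals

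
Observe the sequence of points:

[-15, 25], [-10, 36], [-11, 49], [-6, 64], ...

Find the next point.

First value: -15, -10, -11, -6 → -7 (alternating steps +5, −1, +5, −1, …).
Second value: perfect squares: 5², 6², 7², …, so 25, 36, 49, 64 → 81.
So the next point is [-7, 81].

[-7, 81]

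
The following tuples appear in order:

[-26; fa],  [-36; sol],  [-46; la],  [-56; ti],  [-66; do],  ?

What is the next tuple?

[-76; re]

First coordinate goes -26, -36, -46, -56, -66 → -76 (−10 each step).
Note: runs through the solfège scale do→ti, so fa, sol, la, ti, do → re.
Putting it together: [-76; re].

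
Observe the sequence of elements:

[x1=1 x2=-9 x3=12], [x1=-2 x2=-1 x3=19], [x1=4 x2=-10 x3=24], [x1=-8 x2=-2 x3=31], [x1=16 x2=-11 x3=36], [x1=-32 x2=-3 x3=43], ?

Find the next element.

X1 — ×(-2) each step: 1, -2, 4, -8, 16, -32 → 64.
X2: alternating steps +8, −9, +8, −9, …, so -9, -1, -10, -2, -11, -3 → -12.
X3 — alternating steps +7, +5, +7, +5, …: 12, 19, 24, 31, 36, 43 → 48.
Putting it together: [x1=64 x2=-12 x3=48].

[x1=64 x2=-12 x3=48]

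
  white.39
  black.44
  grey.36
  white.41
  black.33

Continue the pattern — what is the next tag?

Shade: white, black, grey, white, black → grey (repeats white → black → grey).
Second component: alternating steps +5, −8, +5, −8, …, so 39, 44, 36, 41, 33 → 38.
Combining the parts gives grey.38.

grey.38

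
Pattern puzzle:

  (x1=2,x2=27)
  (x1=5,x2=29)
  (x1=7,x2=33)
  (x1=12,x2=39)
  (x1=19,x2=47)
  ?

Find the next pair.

(x1=31,x2=57)

For the x1, each term is the sum of the two before it: 2, 5, 7, 12, 19 → 31.
For the x2, differences are 2, 4, 6, … (increasing by 2 each time): 27, 29, 33, 39, 47 → 57.
Putting it together: (x1=31,x2=57).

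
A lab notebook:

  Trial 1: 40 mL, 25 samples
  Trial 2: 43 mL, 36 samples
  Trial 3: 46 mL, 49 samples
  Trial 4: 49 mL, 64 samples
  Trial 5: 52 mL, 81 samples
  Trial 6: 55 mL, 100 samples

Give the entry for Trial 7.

58 mL, 121 samples

ML: +3 each step; 40, 43, 46, 49, 52, 55 → 58.
Samples: perfect squares: 5², 6², 7², …; 25, 36, 49, 64, 81, 100 → 121.
Putting it together: 58 mL, 121 samples.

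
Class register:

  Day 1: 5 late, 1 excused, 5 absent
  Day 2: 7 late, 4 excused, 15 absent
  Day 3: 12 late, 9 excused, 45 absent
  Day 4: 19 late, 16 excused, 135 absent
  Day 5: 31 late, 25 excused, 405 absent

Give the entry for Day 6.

Late: each term is the sum of the two before it; 5, 7, 12, 19, 31 → 50.
Excused: perfect squares: 1², 2², 3², …; 1, 4, 9, 16, 25 → 36.
Absent: 5, 15, 45, 135, 405 → 1215 (×3 each step).
Putting it together: 50 late, 36 excused, 1215 absent.

50 late, 36 excused, 1215 absent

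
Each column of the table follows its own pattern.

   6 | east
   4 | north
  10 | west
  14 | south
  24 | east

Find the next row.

First component: 6, 4, 10, 14, 24 → 38 (each term is the sum of the two before it).
Direction: repeats east → north → west → south, so east, north, west, south, east → north.
Combining the parts gives 38  north.

38  north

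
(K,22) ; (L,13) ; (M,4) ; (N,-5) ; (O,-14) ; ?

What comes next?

(P,-23)

Letter: letters move forward 1 place in the alphabet, so K, L, M, N, O → P.
Second coordinate: 22, 13, 4, -5, -14 → -23 (−9 each step).
So the next element is (P,-23).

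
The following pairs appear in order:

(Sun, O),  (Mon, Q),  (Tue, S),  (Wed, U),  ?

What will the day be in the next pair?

Day: Sun, Mon, Tue, Wed → Thu (runs through the weekdays Mon→Sun).

Thu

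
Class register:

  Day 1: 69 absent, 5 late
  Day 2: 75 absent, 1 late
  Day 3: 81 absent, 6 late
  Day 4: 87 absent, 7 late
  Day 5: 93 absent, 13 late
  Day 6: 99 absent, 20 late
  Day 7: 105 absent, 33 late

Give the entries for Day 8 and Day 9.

111 absent, 53 late; 117 absent, 86 late

Absent: +6 each step; 69, 75, 81, 87, 93, 99, 105 → 111 → 117.
Late: each term is the sum of the two before it, so 5, 1, 6, 7, 13, 20, 33 → 53 → 86.
Putting the parts together: 111 absent, 53 late and then 117 absent, 86 late.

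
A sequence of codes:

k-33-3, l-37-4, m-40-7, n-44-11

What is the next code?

o-47-18

Letter: letters move forward 1 place in the alphabet, so k, l, m, n → o.
Second component: alternating steps +4, +3, +4, +3, …; 33, 37, 40, 44 → 47.
Third component: each term is the sum of the two before it; 3, 4, 7, 11 → 18.
Putting it together: o-47-18.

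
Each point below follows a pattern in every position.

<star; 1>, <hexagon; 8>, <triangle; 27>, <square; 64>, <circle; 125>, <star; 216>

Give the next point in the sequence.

Shape — repeats star → hexagon → triangle → square → circle: star, hexagon, triangle, square, circle, star → hexagon.
Second part goes 1, 8, 27, 64, 125, 216 → 343 (perfect cubes: 1³, 2³, 3³, …).
So the next point is <hexagon; 343>.

<hexagon; 343>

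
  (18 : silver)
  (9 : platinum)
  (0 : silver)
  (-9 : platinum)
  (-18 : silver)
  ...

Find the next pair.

First component: −9 each step, so 18, 9, 0, -9, -18 → -27.
Metal: silver, platinum, silver, platinum, silver → platinum (alternates silver ↔ platinum).
So the next pair is (-27 : platinum).

(-27 : platinum)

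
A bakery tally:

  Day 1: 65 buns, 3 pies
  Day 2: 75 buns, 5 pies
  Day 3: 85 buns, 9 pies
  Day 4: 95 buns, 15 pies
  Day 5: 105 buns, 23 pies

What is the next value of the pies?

33

Buns: +10 each step; 65, 75, 85, 95, 105 → 115.
Pies: differences are 2, 4, 6, … (increasing by 2 each time), so 3, 5, 9, 15, 23 → 33.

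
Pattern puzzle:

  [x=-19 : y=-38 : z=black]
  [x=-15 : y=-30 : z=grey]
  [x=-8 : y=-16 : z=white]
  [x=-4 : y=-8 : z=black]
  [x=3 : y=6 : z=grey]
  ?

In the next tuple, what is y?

14

X: -19, -15, -8, -4, 3 → 7 (alternating steps +4, +7, +4, +7, …).
Y goes -38, -30, -16, -8, 6 → 14 (always 2 × the x).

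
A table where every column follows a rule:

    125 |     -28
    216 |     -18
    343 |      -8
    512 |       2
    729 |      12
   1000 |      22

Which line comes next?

For the first component, perfect cubes: 5³, 6³, 7³, …: 125, 216, 343, 512, 729, 1000 → 1331.
Second component — +10 each step: -28, -18, -8, 2, 12, 22 → 32.
Putting it together: 1331  32.

1331  32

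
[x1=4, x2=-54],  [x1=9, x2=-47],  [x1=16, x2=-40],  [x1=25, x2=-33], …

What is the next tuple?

[x1=36, x2=-26]

X1 goes 4, 9, 16, 25 → 36 (perfect squares: 2², 3², 4², …).
X2 — +7 each step: -54, -47, -40, -33 → -26.
Putting it together: [x1=36, x2=-26].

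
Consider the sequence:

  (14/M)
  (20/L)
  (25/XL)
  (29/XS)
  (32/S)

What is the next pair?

First slot: 14, 20, 25, 29, 32 → 34 (differences are 6, 5, 4, … (decreasing by 1 each time)).
Size: runs through clothing sizes XS→XL, so M, L, XL, XS, S → M.
Combining the parts gives (34/M).

(34/M)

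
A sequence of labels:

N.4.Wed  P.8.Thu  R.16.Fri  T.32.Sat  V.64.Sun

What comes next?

X.128.Mon

Letter: letters move forward 2 places in the alphabet, so N, P, R, T, V → X.
Second component: ×2 each step; 4, 8, 16, 32, 64 → 128.
For the day, runs through the weekdays Mon→Sun: Wed, Thu, Fri, Sat, Sun → Mon.
Putting it together: X.128.Mon.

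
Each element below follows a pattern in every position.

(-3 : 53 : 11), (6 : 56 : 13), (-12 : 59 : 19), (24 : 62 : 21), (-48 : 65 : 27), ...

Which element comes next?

(96 : 68 : 29)

First slot goes -3, 6, -12, 24, -48 → 96 (×(-2) each step).
Second slot — +3 each step: 53, 56, 59, 62, 65 → 68.
For the third slot, alternating steps +2, +6, +2, +6, …: 11, 13, 19, 21, 27 → 29.
Putting it together: (96 : 68 : 29).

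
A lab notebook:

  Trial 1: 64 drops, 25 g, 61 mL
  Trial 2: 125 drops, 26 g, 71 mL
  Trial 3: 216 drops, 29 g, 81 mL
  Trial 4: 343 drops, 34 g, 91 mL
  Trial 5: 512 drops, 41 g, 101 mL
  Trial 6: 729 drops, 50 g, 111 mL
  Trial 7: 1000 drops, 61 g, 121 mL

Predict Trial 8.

1331 drops, 74 g, 131 mL

Drops — perfect cubes: 4³, 5³, 6³, …: 64, 125, 216, 343, 512, 729, 1000 → 1331.
G goes 25, 26, 29, 34, 41, 50, 61 → 74 (differences are 1, 3, 5, … (increasing by 2 each time)).
ML — +10 each step: 61, 71, 81, 91, 101, 111, 121 → 131.
Combining the parts gives 1331 drops, 74 g, 131 mL.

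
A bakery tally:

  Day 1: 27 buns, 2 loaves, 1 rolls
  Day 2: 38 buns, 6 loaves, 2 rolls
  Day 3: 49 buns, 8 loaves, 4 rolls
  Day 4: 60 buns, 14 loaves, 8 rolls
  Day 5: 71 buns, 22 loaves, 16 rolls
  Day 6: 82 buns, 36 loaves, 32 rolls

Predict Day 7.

93 buns, 58 loaves, 64 rolls

Buns: +11 each step; 27, 38, 49, 60, 71, 82 → 93.
Loaves: each term is the sum of the two before it; 2, 6, 8, 14, 22, 36 → 58.
Rolls: 1, 2, 4, 8, 16, 32 → 64 (×2 each step).
Combining the parts gives 93 buns, 58 loaves, 64 rolls.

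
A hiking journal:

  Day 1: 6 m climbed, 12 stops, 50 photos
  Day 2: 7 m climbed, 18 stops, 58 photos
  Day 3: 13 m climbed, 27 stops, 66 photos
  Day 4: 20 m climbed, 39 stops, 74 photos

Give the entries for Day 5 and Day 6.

33 m climbed, 54 stops, 82 photos; 53 m climbed, 72 stops, 90 photos

M climbed goes 6, 7, 13, 20 → 33 → 53 (each term is the sum of the two before it).
For the stops, differences are 6, 9, 12, … (increasing by 3 each time): 12, 18, 27, 39 → 54 → 72.
Photos goes 50, 58, 66, 74 → 82 → 90 (+8 each step).
Putting the parts together: 33 m climbed, 54 stops, 82 photos and then 53 m climbed, 72 stops, 90 photos.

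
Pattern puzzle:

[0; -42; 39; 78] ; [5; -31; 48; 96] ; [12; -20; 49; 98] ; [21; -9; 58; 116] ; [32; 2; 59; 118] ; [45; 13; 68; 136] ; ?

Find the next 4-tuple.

[60; 24; 69; 138]

First value: 0, 5, 12, 21, 32, 45 → 60 (differences are 5, 7, 9, … (increasing by 2 each time)).
Second value: +11 each step, so -42, -31, -20, -9, 2, 13 → 24.
Third value: 39, 48, 49, 58, 59, 68 → 69 (alternating steps +9, +1, +9, +1, …).
Fourth value goes 78, 96, 98, 116, 118, 136 → 138 (always 2 × the third value).
So the next 4-tuple is [60; 24; 69; 138].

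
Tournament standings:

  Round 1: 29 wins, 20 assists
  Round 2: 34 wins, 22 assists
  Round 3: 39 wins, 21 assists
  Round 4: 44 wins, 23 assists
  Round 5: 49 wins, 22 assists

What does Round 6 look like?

54 wins, 24 assists

Wins: +5 each step, so 29, 34, 39, 44, 49 → 54.
Assists goes 20, 22, 21, 23, 22 → 24 (alternating steps +2, −1, +2, −1, …).
Combining the parts gives 54 wins, 24 assists.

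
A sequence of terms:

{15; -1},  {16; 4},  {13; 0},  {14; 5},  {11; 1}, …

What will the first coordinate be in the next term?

First coordinate — alternating steps +1, −3, +1, −3, …: 15, 16, 13, 14, 11 → 12.
Second coordinate: alternating steps +5, −4, +5, −4, …; -1, 4, 0, 5, 1 → 6.

12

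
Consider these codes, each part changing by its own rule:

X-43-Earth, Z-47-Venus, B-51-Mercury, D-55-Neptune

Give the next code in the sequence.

Letter: X, Z, B, D → F (letters move forward 2 places in the alphabet, wrapping Z→A).
Second component: 43, 47, 51, 55 → 59 (+4 each step).
For the planet, runs backward through the planets Mercury→Neptune: Earth, Venus, Mercury, Neptune → Uranus.
Putting it together: F-59-Uranus.

F-59-Uranus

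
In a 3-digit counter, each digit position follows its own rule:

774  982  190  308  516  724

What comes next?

932

First digit: +2 each step, mod 10; 7, 9, 1, 3, 5, 7 → 9.
Second digit goes 7, 8, 9, 0, 1, 2 → 3 (+1 each step, mod 10).
Third digit: −2 each step, mod 10, so 4, 2, 0, 8, 6, 4 → 2.
Combining the parts gives 932.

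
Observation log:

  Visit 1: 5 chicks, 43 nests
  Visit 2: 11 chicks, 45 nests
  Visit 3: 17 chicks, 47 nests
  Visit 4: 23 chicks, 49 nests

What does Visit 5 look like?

29 chicks, 51 nests

Chicks: +6 each step; 5, 11, 17, 23 → 29.
Nests goes 43, 45, 47, 49 → 51 (+2 each step).
Combining the parts gives 29 chicks, 51 nests.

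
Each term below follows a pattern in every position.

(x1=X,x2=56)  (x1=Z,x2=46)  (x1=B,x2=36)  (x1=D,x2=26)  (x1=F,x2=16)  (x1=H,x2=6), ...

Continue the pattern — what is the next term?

For the x1, letters move forward 2 places in the alphabet, wrapping Z→A: X, Z, B, D, F, H → J.
X2: −10 each step; 56, 46, 36, 26, 16, 6 → -4.
Putting it together: (x1=J,x2=-4).

(x1=J,x2=-4)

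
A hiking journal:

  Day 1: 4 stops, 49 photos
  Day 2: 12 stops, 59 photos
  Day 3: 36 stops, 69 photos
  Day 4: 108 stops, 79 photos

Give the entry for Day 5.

324 stops, 89 photos

For the stops, ×3 each step: 4, 12, 36, 108 → 324.
Photos goes 49, 59, 69, 79 → 89 (+10 each step).
So the next record is 324 stops, 89 photos.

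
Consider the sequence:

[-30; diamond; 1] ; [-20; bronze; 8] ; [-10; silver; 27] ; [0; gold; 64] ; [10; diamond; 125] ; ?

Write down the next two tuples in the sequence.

[20; bronze; 216], [30; silver; 343]

First entry: -30, -20, -10, 0, 10 → 20 → 30 (+10 each step).
Rank: repeats diamond → bronze → silver → gold, so diamond, bronze, silver, gold, diamond → bronze → silver.
Third entry goes 1, 8, 27, 64, 125 → 216 → 343 (perfect cubes: 1³, 2³, 3³, …).
So the next two tuples are [20; bronze; 216] and [30; silver; 343].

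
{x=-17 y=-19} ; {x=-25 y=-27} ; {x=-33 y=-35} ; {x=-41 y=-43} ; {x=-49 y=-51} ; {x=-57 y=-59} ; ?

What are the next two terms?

{x=-65 y=-67}, {x=-73 y=-75}

X goes -17, -25, -33, -41, -49, -57 → -65 → -73 (−8 each step).
Y — always 2 less than the x: -19, -27, -35, -43, -51, -59 → -67 → -75.
So the next two terms are {x=-65 y=-67} and {x=-73 y=-75}.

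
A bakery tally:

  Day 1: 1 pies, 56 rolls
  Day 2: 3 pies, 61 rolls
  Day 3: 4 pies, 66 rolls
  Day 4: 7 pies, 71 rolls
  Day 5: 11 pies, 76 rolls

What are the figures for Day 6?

Pies: each term is the sum of the two before it; 1, 3, 4, 7, 11 → 18.
For the rolls, +5 each step: 56, 61, 66, 71, 76 → 81.
So the next line is 18 pies, 81 rolls.

18 pies, 81 rolls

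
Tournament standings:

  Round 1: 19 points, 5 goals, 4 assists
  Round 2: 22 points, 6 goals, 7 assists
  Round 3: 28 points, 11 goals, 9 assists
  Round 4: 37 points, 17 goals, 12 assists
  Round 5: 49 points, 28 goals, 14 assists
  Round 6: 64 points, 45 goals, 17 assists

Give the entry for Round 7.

Points — differences are 3, 6, 9, … (increasing by 3 each time): 19, 22, 28, 37, 49, 64 → 82.
Goals: each term is the sum of the two before it; 5, 6, 11, 17, 28, 45 → 73.
For the assists, alternating steps +3, +2, +3, +2, …: 4, 7, 9, 12, 14, 17 → 19.
Combining the parts gives 82 points, 73 goals, 19 assists.

82 points, 73 goals, 19 assists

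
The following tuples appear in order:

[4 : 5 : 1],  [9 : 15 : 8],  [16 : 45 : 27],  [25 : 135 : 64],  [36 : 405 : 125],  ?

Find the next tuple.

For the first part, perfect squares: 2², 3², 4², …: 4, 9, 16, 25, 36 → 49.
Second part — ×3 each step: 5, 15, 45, 135, 405 → 1215.
Third part goes 1, 8, 27, 64, 125 → 216 (perfect cubes: 1³, 2³, 3³, …).
Combining the parts gives [49 : 1215 : 216].

[49 : 1215 : 216]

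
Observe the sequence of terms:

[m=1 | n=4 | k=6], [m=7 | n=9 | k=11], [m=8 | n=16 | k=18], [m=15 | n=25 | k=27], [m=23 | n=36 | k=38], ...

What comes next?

M: each term is the sum of the two before it; 1, 7, 8, 15, 23 → 38.
N: perfect squares: 2², 3², 4², …, so 4, 9, 16, 25, 36 → 49.
K: always 2 more than the n, so 6, 11, 18, 27, 38 → 51.
Combining the parts gives [m=38 | n=49 | k=51].

[m=38 | n=49 | k=51]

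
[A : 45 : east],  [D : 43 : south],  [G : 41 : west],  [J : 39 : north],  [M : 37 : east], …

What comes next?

Letter: letters move forward 3 places in the alphabet; A, D, G, J, M → P.
Second slot: −2 each step, so 45, 43, 41, 39, 37 → 35.
Direction: repeats east → south → west → north; east, south, west, north, east → south.
So the next term is [P : 35 : south].

[P : 35 : south]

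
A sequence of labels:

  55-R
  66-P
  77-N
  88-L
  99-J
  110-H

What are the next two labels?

First component goes 55, 66, 77, 88, 99, 110 → 121 → 132 (+11 each step).
Letter goes R, P, N, L, J, H → F → D (letters move back 2 places in the alphabet).
Putting the parts together: 121-F and then 132-D.

121-F, 132-D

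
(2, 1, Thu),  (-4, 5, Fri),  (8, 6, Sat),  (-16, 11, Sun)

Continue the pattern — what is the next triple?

For the first component, ×(-2) each step: 2, -4, 8, -16 → 32.
Second component goes 1, 5, 6, 11 → 17 (each term is the sum of the two before it).
Day: runs through the weekdays Mon→Sun; Thu, Fri, Sat, Sun → Mon.
Putting it together: (32, 17, Mon).

(32, 17, Mon)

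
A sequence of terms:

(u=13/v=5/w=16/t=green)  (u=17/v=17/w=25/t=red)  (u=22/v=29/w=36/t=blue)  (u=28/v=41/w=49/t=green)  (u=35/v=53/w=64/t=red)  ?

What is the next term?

U: differences are 4, 5, 6, … (increasing by 1 each time), so 13, 17, 22, 28, 35 → 43.
V: 5, 17, 29, 41, 53 → 65 (+12 each step).
W: perfect squares: 4², 5², 6², …; 16, 25, 36, 49, 64 → 81.
T — repeats green → red → blue: green, red, blue, green, red → blue.
So the next term is (u=43/v=65/w=81/t=blue).

(u=43/v=65/w=81/t=blue)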